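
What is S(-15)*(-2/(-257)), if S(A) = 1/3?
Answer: 2/771 ≈ 0.0025940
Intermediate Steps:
S(A) = ⅓
S(-15)*(-2/(-257)) = (-2/(-257))/3 = (-2*(-1/257))/3 = (⅓)*(2/257) = 2/771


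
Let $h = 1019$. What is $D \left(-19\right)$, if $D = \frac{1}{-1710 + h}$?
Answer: $\frac{19}{691} \approx 0.027496$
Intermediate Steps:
$D = - \frac{1}{691}$ ($D = \frac{1}{-1710 + 1019} = \frac{1}{-691} = - \frac{1}{691} \approx -0.0014472$)
$D \left(-19\right) = \left(- \frac{1}{691}\right) \left(-19\right) = \frac{19}{691}$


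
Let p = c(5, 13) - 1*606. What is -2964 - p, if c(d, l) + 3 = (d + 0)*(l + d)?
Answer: -2445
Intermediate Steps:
c(d, l) = -3 + d*(d + l) (c(d, l) = -3 + (d + 0)*(l + d) = -3 + d*(d + l))
p = -519 (p = (-3 + 5² + 5*13) - 1*606 = (-3 + 25 + 65) - 606 = 87 - 606 = -519)
-2964 - p = -2964 - 1*(-519) = -2964 + 519 = -2445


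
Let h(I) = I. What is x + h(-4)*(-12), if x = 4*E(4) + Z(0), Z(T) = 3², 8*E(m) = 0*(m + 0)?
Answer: 57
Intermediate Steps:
E(m) = 0 (E(m) = (0*(m + 0))/8 = (0*m)/8 = (⅛)*0 = 0)
Z(T) = 9
x = 9 (x = 4*0 + 9 = 0 + 9 = 9)
x + h(-4)*(-12) = 9 - 4*(-12) = 9 + 48 = 57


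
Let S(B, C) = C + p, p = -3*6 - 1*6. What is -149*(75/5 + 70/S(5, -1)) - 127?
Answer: -9724/5 ≈ -1944.8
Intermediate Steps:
p = -24 (p = -18 - 6 = -24)
S(B, C) = -24 + C (S(B, C) = C - 24 = -24 + C)
-149*(75/5 + 70/S(5, -1)) - 127 = -149*(75/5 + 70/(-24 - 1)) - 127 = -149*(75*(1/5) + 70/(-25)) - 127 = -149*(15 + 70*(-1/25)) - 127 = -149*(15 - 14/5) - 127 = -149*61/5 - 127 = -9089/5 - 127 = -9724/5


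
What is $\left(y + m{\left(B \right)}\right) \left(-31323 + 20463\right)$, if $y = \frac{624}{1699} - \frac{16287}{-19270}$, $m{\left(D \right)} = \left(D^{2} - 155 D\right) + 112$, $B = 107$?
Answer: $\frac{178586952265722}{3273973} \approx 5.4547 \cdot 10^{7}$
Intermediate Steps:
$m{\left(D \right)} = 112 + D^{2} - 155 D$
$y = \frac{39696093}{32739730}$ ($y = 624 \cdot \frac{1}{1699} - - \frac{16287}{19270} = \frac{624}{1699} + \frac{16287}{19270} = \frac{39696093}{32739730} \approx 1.2125$)
$\left(y + m{\left(B \right)}\right) \left(-31323 + 20463\right) = \left(\frac{39696093}{32739730} + \left(112 + 107^{2} - 16585\right)\right) \left(-31323 + 20463\right) = \left(\frac{39696093}{32739730} + \left(112 + 11449 - 16585\right)\right) \left(-10860\right) = \left(\frac{39696093}{32739730} - 5024\right) \left(-10860\right) = \left(- \frac{164444707427}{32739730}\right) \left(-10860\right) = \frac{178586952265722}{3273973}$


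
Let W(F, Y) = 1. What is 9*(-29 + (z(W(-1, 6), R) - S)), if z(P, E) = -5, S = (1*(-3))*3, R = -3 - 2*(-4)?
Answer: -225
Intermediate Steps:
R = 5 (R = -3 + 8 = 5)
S = -9 (S = -3*3 = -9)
9*(-29 + (z(W(-1, 6), R) - S)) = 9*(-29 + (-5 - 1*(-9))) = 9*(-29 + (-5 + 9)) = 9*(-29 + 4) = 9*(-25) = -225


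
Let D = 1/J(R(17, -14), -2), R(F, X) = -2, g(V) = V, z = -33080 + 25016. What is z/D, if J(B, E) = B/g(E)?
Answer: -8064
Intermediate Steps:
z = -8064
J(B, E) = B/E
D = 1 (D = 1/(-2/(-2)) = 1/(-2*(-½)) = 1/1 = 1)
z/D = -8064/1 = -8064*1 = -8064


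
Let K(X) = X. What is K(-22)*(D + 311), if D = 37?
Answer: -7656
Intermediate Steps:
K(-22)*(D + 311) = -22*(37 + 311) = -22*348 = -7656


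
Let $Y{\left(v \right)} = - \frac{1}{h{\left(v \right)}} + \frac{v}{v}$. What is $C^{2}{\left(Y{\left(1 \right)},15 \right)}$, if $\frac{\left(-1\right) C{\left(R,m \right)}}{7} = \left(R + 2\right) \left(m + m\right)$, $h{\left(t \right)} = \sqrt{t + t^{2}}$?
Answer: $418950 - 132300 \sqrt{2} \approx 2.3185 \cdot 10^{5}$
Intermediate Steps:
$Y{\left(v \right)} = 1 - \frac{1}{\sqrt{v \left(1 + v\right)}}$ ($Y{\left(v \right)} = - \frac{1}{\sqrt{v \left(1 + v\right)}} + \frac{v}{v} = - \frac{1}{\sqrt{v \left(1 + v\right)}} + 1 = 1 - \frac{1}{\sqrt{v \left(1 + v\right)}}$)
$C{\left(R,m \right)} = - 14 m \left(2 + R\right)$ ($C{\left(R,m \right)} = - 7 \left(R + 2\right) \left(m + m\right) = - 7 \left(2 + R\right) 2 m = - 7 \cdot 2 m \left(2 + R\right) = - 14 m \left(2 + R\right)$)
$C^{2}{\left(Y{\left(1 \right)},15 \right)} = \left(\left(-14\right) 15 \left(2 + \left(1 - \frac{1}{\sqrt{1 + 1^{2}}}\right)\right)\right)^{2} = \left(\left(-14\right) 15 \left(2 + \left(1 - \frac{1}{\sqrt{1 + 1}}\right)\right)\right)^{2} = \left(\left(-14\right) 15 \left(2 + \left(1 - \frac{1}{\sqrt{2}}\right)\right)\right)^{2} = \left(\left(-14\right) 15 \left(2 + \left(1 - \frac{\sqrt{2}}{2}\right)\right)\right)^{2} = \left(\left(-14\right) 15 \left(3 - \frac{\sqrt{2}}{2}\right)\right)^{2} = \left(-630 + 105 \sqrt{2}\right)^{2}$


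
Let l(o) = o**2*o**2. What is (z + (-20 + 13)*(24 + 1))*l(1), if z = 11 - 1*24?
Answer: -188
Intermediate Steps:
z = -13 (z = 11 - 24 = -13)
l(o) = o**4
(z + (-20 + 13)*(24 + 1))*l(1) = (-13 + (-20 + 13)*(24 + 1))*1**4 = (-13 - 7*25)*1 = (-13 - 175)*1 = -188*1 = -188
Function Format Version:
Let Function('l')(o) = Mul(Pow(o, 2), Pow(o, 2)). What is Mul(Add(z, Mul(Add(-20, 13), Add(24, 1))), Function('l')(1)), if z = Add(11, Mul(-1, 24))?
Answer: -188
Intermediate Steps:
z = -13 (z = Add(11, -24) = -13)
Function('l')(o) = Pow(o, 4)
Mul(Add(z, Mul(Add(-20, 13), Add(24, 1))), Function('l')(1)) = Mul(Add(-13, Mul(Add(-20, 13), Add(24, 1))), Pow(1, 4)) = Mul(Add(-13, Mul(-7, 25)), 1) = Mul(Add(-13, -175), 1) = Mul(-188, 1) = -188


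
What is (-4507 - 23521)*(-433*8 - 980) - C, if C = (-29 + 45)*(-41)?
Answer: 124557088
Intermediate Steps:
C = -656 (C = 16*(-41) = -656)
(-4507 - 23521)*(-433*8 - 980) - C = (-4507 - 23521)*(-433*8 - 980) - 1*(-656) = -28028*(-3464 - 980) + 656 = -28028*(-4444) + 656 = 124556432 + 656 = 124557088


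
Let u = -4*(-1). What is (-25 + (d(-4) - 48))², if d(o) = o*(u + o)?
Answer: 5329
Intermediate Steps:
u = 4
d(o) = o*(4 + o)
(-25 + (d(-4) - 48))² = (-25 + (-4*(4 - 4) - 48))² = (-25 + (-4*0 - 48))² = (-25 + (0 - 48))² = (-25 - 48)² = (-73)² = 5329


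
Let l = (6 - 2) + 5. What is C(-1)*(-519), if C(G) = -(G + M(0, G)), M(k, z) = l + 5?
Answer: 6747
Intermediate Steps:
l = 9 (l = 4 + 5 = 9)
M(k, z) = 14 (M(k, z) = 9 + 5 = 14)
C(G) = -14 - G (C(G) = -(G + 14) = -(14 + G) = -14 - G)
C(-1)*(-519) = (-14 - 1*(-1))*(-519) = (-14 + 1)*(-519) = -13*(-519) = 6747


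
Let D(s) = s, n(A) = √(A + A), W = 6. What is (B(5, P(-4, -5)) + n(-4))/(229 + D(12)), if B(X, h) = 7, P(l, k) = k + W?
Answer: 7/241 + 2*I*√2/241 ≈ 0.029046 + 0.011736*I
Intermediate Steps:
P(l, k) = 6 + k (P(l, k) = k + 6 = 6 + k)
n(A) = √2*√A (n(A) = √(2*A) = √2*√A)
(B(5, P(-4, -5)) + n(-4))/(229 + D(12)) = (7 + √2*√(-4))/(229 + 12) = (7 + √2*(2*I))/241 = (7 + 2*I*√2)*(1/241) = 7/241 + 2*I*√2/241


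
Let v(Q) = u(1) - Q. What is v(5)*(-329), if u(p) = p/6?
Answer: 9541/6 ≈ 1590.2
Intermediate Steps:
u(p) = p/6 (u(p) = p*(⅙) = p/6)
v(Q) = ⅙ - Q (v(Q) = (⅙)*1 - Q = ⅙ - Q)
v(5)*(-329) = (⅙ - 1*5)*(-329) = (⅙ - 5)*(-329) = -29/6*(-329) = 9541/6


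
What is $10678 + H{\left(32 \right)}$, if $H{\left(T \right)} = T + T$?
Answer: $10742$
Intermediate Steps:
$H{\left(T \right)} = 2 T$
$10678 + H{\left(32 \right)} = 10678 + 2 \cdot 32 = 10678 + 64 = 10742$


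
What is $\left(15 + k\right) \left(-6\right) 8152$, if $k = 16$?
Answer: $-1516272$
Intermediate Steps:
$\left(15 + k\right) \left(-6\right) 8152 = \left(15 + 16\right) \left(-6\right) 8152 = 31 \left(-6\right) 8152 = \left(-186\right) 8152 = -1516272$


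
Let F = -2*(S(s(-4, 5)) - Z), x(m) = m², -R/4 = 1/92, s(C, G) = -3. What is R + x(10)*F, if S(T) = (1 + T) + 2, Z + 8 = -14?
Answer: -101201/23 ≈ -4400.0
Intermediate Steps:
Z = -22 (Z = -8 - 14 = -22)
S(T) = 3 + T
R = -1/23 (R = -4/92 = -4*1/92 = -1/23 ≈ -0.043478)
F = -44 (F = -2*((3 - 3) - 1*(-22)) = -2*(0 + 22) = -2*22 = -44)
R + x(10)*F = -1/23 + 10²*(-44) = -1/23 + 100*(-44) = -1/23 - 4400 = -101201/23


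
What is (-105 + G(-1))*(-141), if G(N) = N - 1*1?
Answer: 15087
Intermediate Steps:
G(N) = -1 + N (G(N) = N - 1 = -1 + N)
(-105 + G(-1))*(-141) = (-105 + (-1 - 1))*(-141) = (-105 - 2)*(-141) = -107*(-141) = 15087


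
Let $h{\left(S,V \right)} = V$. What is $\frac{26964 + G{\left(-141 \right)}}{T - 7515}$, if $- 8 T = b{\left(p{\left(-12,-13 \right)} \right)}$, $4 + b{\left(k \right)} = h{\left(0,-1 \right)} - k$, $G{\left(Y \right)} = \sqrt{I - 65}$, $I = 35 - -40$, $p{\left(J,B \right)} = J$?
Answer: $- \frac{215712}{60127} - \frac{8 \sqrt{10}}{60127} \approx -3.588$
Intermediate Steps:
$I = 75$ ($I = 35 + 40 = 75$)
$G{\left(Y \right)} = \sqrt{10}$ ($G{\left(Y \right)} = \sqrt{75 - 65} = \sqrt{10}$)
$b{\left(k \right)} = -5 - k$ ($b{\left(k \right)} = -4 - \left(1 + k\right) = -5 - k$)
$T = - \frac{7}{8}$ ($T = - \frac{-5 - -12}{8} = - \frac{-5 + 12}{8} = \left(- \frac{1}{8}\right) 7 = - \frac{7}{8} \approx -0.875$)
$\frac{26964 + G{\left(-141 \right)}}{T - 7515} = \frac{26964 + \sqrt{10}}{- \frac{7}{8} - 7515} = \frac{26964 + \sqrt{10}}{- \frac{60127}{8}} = \left(26964 + \sqrt{10}\right) \left(- \frac{8}{60127}\right) = - \frac{215712}{60127} - \frac{8 \sqrt{10}}{60127}$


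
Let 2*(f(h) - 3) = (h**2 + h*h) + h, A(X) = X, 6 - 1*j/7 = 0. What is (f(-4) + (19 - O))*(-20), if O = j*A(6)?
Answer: 4320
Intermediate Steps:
j = 42 (j = 42 - 7*0 = 42 + 0 = 42)
f(h) = 3 + h**2 + h/2 (f(h) = 3 + ((h**2 + h*h) + h)/2 = 3 + ((h**2 + h**2) + h)/2 = 3 + (2*h**2 + h)/2 = 3 + (h + 2*h**2)/2 = 3 + (h**2 + h/2) = 3 + h**2 + h/2)
O = 252 (O = 42*6 = 252)
(f(-4) + (19 - O))*(-20) = ((3 + (-4)**2 + (1/2)*(-4)) + (19 - 1*252))*(-20) = ((3 + 16 - 2) + (19 - 252))*(-20) = (17 - 233)*(-20) = -216*(-20) = 4320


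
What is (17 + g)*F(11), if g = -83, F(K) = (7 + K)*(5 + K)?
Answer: -19008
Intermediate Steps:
F(K) = (5 + K)*(7 + K)
(17 + g)*F(11) = (17 - 83)*(35 + 11**2 + 12*11) = -66*(35 + 121 + 132) = -66*288 = -19008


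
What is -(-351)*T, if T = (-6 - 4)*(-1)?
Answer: 3510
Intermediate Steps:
T = 10 (T = -10*(-1) = 10)
-(-351)*T = -(-351)*10 = -1*(-3510) = 3510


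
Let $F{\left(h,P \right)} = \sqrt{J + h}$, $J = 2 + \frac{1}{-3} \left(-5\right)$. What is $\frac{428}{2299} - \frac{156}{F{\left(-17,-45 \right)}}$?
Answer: $\frac{428}{2299} + \frac{39 i \sqrt{30}}{5} \approx 0.18617 + 42.722 i$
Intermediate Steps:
$J = \frac{11}{3}$ ($J = 2 - - \frac{5}{3} = 2 + \frac{5}{3} = \frac{11}{3} \approx 3.6667$)
$F{\left(h,P \right)} = \sqrt{\frac{11}{3} + h}$
$\frac{428}{2299} - \frac{156}{F{\left(-17,-45 \right)}} = \frac{428}{2299} - \frac{156}{\frac{1}{3} \sqrt{33 + 9 \left(-17\right)}} = 428 \cdot \frac{1}{2299} - \frac{156}{\frac{1}{3} \sqrt{33 - 153}} = \frac{428}{2299} - \frac{156}{\frac{1}{3} \sqrt{-120}} = \frac{428}{2299} - \frac{156}{\frac{1}{3} \cdot 2 i \sqrt{30}} = \frac{428}{2299} - \frac{156}{\frac{2}{3} i \sqrt{30}} = \frac{428}{2299} - 156 \left(- \frac{i \sqrt{30}}{20}\right) = \frac{428}{2299} + \frac{39 i \sqrt{30}}{5}$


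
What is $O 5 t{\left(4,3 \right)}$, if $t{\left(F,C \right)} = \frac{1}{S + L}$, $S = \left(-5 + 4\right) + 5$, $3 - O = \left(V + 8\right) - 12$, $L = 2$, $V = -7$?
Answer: $\frac{35}{3} \approx 11.667$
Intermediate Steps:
$O = 14$ ($O = 3 - \left(\left(-7 + 8\right) - 12\right) = 3 - \left(1 - 12\right) = 3 - -11 = 3 + 11 = 14$)
$S = 4$ ($S = -1 + 5 = 4$)
$t{\left(F,C \right)} = \frac{1}{6}$ ($t{\left(F,C \right)} = \frac{1}{4 + 2} = \frac{1}{6}$)
$O 5 t{\left(4,3 \right)} = 14 \cdot 5 \cdot \frac{1}{6} = 70 \cdot \frac{1}{6} = \frac{35}{3}$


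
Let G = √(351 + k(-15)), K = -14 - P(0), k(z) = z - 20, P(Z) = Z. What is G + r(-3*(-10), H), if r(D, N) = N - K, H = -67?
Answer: -53 + 2*√79 ≈ -35.224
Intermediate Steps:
k(z) = -20 + z
K = -14 (K = -14 - 1*0 = -14 + 0 = -14)
r(D, N) = 14 + N (r(D, N) = N - 1*(-14) = N + 14 = 14 + N)
G = 2*√79 (G = √(351 + (-20 - 15)) = √(351 - 35) = √316 = 2*√79 ≈ 17.776)
G + r(-3*(-10), H) = 2*√79 + (14 - 67) = 2*√79 - 53 = -53 + 2*√79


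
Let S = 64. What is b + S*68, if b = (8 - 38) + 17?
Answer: 4339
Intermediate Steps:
b = -13 (b = -30 + 17 = -13)
b + S*68 = -13 + 64*68 = -13 + 4352 = 4339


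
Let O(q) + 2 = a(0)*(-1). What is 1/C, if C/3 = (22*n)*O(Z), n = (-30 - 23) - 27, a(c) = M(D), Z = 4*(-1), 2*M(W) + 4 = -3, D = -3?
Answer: -1/7920 ≈ -0.00012626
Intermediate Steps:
M(W) = -7/2 (M(W) = -2 + (½)*(-3) = -2 - 3/2 = -7/2)
Z = -4
a(c) = -7/2
n = -80 (n = -53 - 27 = -80)
O(q) = 3/2 (O(q) = -2 - 7/2*(-1) = -2 + 7/2 = 3/2)
C = -7920 (C = 3*((22*(-80))*(3/2)) = 3*(-1760*3/2) = 3*(-2640) = -7920)
1/C = 1/(-7920) = -1/7920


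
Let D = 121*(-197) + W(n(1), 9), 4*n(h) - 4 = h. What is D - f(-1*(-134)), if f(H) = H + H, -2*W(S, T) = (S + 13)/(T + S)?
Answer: -1976667/82 ≈ -24106.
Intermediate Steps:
n(h) = 1 + h/4
W(S, T) = -(13 + S)/(2*(S + T)) (W(S, T) = -(S + 13)/(2*(T + S)) = -(13 + S)/(2*(S + T)))
f(H) = 2*H
D = -1954691/82 (D = 121*(-197) + (-13 - (1 + (1/4)*1))/(2*((1 + (1/4)*1) + 9)) = -23837 + (-13 - (1 + 1/4))/(2*((1 + 1/4) + 9)) = -23837 + (-13 - 1*5/4)/(2*(5/4 + 9)) = -23837 + (-13 - 5/4)/(2*(41/4)) = -23837 + (1/2)*(4/41)*(-57/4) = -23837 - 57/82 = -1954691/82 ≈ -23838.)
D - f(-1*(-134)) = -1954691/82 - 2*(-1*(-134)) = -1954691/82 - 2*134 = -1954691/82 - 1*268 = -1954691/82 - 268 = -1976667/82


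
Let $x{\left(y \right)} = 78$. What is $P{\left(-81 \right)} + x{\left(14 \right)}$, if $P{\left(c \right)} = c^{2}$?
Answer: $6639$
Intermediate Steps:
$P{\left(-81 \right)} + x{\left(14 \right)} = \left(-81\right)^{2} + 78 = 6561 + 78 = 6639$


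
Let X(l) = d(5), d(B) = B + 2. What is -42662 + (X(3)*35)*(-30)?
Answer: -50012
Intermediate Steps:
d(B) = 2 + B
X(l) = 7 (X(l) = 2 + 5 = 7)
-42662 + (X(3)*35)*(-30) = -42662 + (7*35)*(-30) = -42662 + 245*(-30) = -42662 - 7350 = -50012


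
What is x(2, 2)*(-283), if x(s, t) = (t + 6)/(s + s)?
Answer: -566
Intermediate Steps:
x(s, t) = (6 + t)/(2*s) (x(s, t) = (6 + t)/((2*s)) = (6 + t)*(1/(2*s)) = (6 + t)/(2*s))
x(2, 2)*(-283) = ((1/2)*(6 + 2)/2)*(-283) = ((1/2)*(1/2)*8)*(-283) = 2*(-283) = -566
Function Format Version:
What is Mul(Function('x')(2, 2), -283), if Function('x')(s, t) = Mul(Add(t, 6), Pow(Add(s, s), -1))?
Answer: -566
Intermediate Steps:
Function('x')(s, t) = Mul(Rational(1, 2), Pow(s, -1), Add(6, t)) (Function('x')(s, t) = Mul(Add(6, t), Pow(Mul(2, s), -1)) = Mul(Add(6, t), Mul(Rational(1, 2), Pow(s, -1))) = Mul(Rational(1, 2), Pow(s, -1), Add(6, t)))
Mul(Function('x')(2, 2), -283) = Mul(Mul(Rational(1, 2), Pow(2, -1), Add(6, 2)), -283) = Mul(Mul(Rational(1, 2), Rational(1, 2), 8), -283) = Mul(2, -283) = -566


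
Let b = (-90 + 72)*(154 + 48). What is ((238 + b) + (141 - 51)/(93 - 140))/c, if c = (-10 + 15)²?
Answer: -159796/1175 ≈ -136.00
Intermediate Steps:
b = -3636 (b = -18*202 = -3636)
c = 25 (c = 5² = 25)
((238 + b) + (141 - 51)/(93 - 140))/c = ((238 - 3636) + (141 - 51)/(93 - 140))/25 = (-3398 + 90/(-47))*(1/25) = (-3398 + 90*(-1/47))*(1/25) = (-3398 - 90/47)*(1/25) = -159796/47*1/25 = -159796/1175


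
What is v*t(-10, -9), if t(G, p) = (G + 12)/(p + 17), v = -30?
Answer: -15/2 ≈ -7.5000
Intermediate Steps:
t(G, p) = (12 + G)/(17 + p)
v*t(-10, -9) = -30*(12 - 10)/(17 - 9) = -30*2/8 = -15*2/4 = -30*¼ = -15/2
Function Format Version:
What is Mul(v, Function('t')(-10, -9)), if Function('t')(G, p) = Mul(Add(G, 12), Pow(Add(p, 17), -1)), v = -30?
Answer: Rational(-15, 2) ≈ -7.5000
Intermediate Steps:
Function('t')(G, p) = Mul(Pow(Add(17, p), -1), Add(12, G)) (Function('t')(G, p) = Mul(Add(12, G), Pow(Add(17, p), -1)) = Mul(Pow(Add(17, p), -1), Add(12, G)))
Mul(v, Function('t')(-10, -9)) = Mul(-30, Mul(Pow(Add(17, -9), -1), Add(12, -10))) = Mul(-30, Mul(Pow(8, -1), 2)) = Mul(-30, Mul(Rational(1, 8), 2)) = Mul(-30, Rational(1, 4)) = Rational(-15, 2)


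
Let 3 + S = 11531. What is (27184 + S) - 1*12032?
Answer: 26680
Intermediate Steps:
S = 11528 (S = -3 + 11531 = 11528)
(27184 + S) - 1*12032 = (27184 + 11528) - 1*12032 = 38712 - 12032 = 26680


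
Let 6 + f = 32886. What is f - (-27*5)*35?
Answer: 37605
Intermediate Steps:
f = 32880 (f = -6 + 32886 = 32880)
f - (-27*5)*35 = 32880 - (-27*5)*35 = 32880 - (-135)*35 = 32880 - 1*(-4725) = 32880 + 4725 = 37605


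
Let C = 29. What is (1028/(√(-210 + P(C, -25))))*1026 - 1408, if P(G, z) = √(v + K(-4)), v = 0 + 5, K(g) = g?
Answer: -1408 - 55512*I*√209/11 ≈ -1408.0 - 72957.0*I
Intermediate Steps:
v = 5
P(G, z) = 1 (P(G, z) = √(5 - 4) = √1 = 1)
(1028/(√(-210 + P(C, -25))))*1026 - 1408 = (1028/(√(-210 + 1)))*1026 - 1408 = (1028/(√(-209)))*1026 - 1408 = (1028/((I*√209)))*1026 - 1408 = (1028*(-I*√209/209))*1026 - 1408 = -1028*I*√209/209*1026 - 1408 = -55512*I*√209/11 - 1408 = -1408 - 55512*I*√209/11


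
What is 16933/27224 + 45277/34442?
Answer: 22144237/11434744 ≈ 1.9366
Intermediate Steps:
16933/27224 + 45277/34442 = 16933*(1/27224) + 45277*(1/34442) = 413/664 + 45277/34442 = 22144237/11434744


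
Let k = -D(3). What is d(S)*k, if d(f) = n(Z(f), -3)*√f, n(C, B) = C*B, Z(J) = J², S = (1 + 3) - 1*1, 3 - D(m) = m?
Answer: 0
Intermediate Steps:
D(m) = 3 - m
k = 0 (k = -(3 - 1*3) = -(3 - 3) = -1*0 = 0)
S = 3 (S = 4 - 1 = 3)
n(C, B) = B*C
d(f) = -3*f^(5/2) (d(f) = (-3*f²)*√f = -3*f^(5/2))
d(S)*k = -27*√3*0 = 0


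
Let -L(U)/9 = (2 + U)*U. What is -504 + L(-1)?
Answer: -495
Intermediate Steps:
L(U) = -9*U*(2 + U) (L(U) = -9*(2 + U)*U = -9*U*(2 + U))
-504 + L(-1) = -504 - 9*(-1)*(2 - 1) = -504 - 9*(-1)*1 = -504 + 9 = -495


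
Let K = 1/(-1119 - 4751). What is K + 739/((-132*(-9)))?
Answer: 2168371/3486780 ≈ 0.62188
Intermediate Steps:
K = -1/5870 (K = 1/(-5870) = -1/5870 ≈ -0.00017036)
K + 739/((-132*(-9))) = -1/5870 + 739/((-132*(-9))) = -1/5870 + 739/1188 = 2168371/3486780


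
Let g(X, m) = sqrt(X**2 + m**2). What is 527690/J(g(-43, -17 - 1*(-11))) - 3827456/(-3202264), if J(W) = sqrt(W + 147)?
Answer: 478432/400283 + 527690/sqrt(147 + sqrt(1885)) ≈ 38242.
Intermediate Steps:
J(W) = sqrt(147 + W)
527690/J(g(-43, -17 - 1*(-11))) - 3827456/(-3202264) = 527690/(sqrt(147 + sqrt((-43)**2 + (-17 - 1*(-11))**2))) - 3827456/(-3202264) = 527690/(sqrt(147 + sqrt(1849 + (-17 + 11)**2))) - 3827456*(-1/3202264) = 527690/(sqrt(147 + sqrt(1849 + (-6)**2))) + 478432/400283 = 527690/(sqrt(147 + sqrt(1849 + 36))) + 478432/400283 = 527690/(sqrt(147 + sqrt(1885))) + 478432/400283 = 527690/sqrt(147 + sqrt(1885)) + 478432/400283 = 478432/400283 + 527690/sqrt(147 + sqrt(1885))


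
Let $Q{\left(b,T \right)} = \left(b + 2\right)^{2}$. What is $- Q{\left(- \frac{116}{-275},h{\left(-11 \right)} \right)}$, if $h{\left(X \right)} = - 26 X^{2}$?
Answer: $- \frac{443556}{75625} \approx -5.8652$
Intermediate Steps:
$Q{\left(b,T \right)} = \left(2 + b\right)^{2}$
$- Q{\left(- \frac{116}{-275},h{\left(-11 \right)} \right)} = - \left(2 - \frac{116}{-275}\right)^{2} = - \left(2 - - \frac{116}{275}\right)^{2} = - \left(2 + \frac{116}{275}\right)^{2} = - \left(\frac{666}{275}\right)^{2} = \left(-1\right) \frac{443556}{75625} = - \frac{443556}{75625}$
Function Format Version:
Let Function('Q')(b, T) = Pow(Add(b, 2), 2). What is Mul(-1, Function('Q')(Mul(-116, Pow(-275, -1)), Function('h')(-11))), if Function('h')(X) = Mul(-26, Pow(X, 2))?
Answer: Rational(-443556, 75625) ≈ -5.8652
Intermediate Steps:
Function('Q')(b, T) = Pow(Add(2, b), 2)
Mul(-1, Function('Q')(Mul(-116, Pow(-275, -1)), Function('h')(-11))) = Mul(-1, Pow(Add(2, Mul(-116, Pow(-275, -1))), 2)) = Mul(-1, Pow(Add(2, Mul(-116, Rational(-1, 275))), 2)) = Mul(-1, Pow(Add(2, Rational(116, 275)), 2)) = Mul(-1, Pow(Rational(666, 275), 2)) = Mul(-1, Rational(443556, 75625)) = Rational(-443556, 75625)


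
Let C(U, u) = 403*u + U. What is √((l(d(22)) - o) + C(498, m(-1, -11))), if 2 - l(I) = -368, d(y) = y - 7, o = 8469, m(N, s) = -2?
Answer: I*√8407 ≈ 91.69*I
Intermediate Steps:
d(y) = -7 + y
l(I) = 370 (l(I) = 2 - 1*(-368) = 2 + 368 = 370)
C(U, u) = U + 403*u
√((l(d(22)) - o) + C(498, m(-1, -11))) = √((370 - 1*8469) + (498 + 403*(-2))) = √((370 - 8469) + (498 - 806)) = √(-8099 - 308) = √(-8407) = I*√8407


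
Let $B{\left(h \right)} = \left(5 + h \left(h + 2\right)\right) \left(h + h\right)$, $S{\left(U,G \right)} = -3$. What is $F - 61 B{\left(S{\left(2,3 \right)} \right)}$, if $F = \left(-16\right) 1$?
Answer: $2912$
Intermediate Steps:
$F = -16$
$B{\left(h \right)} = 2 h \left(5 + h \left(2 + h\right)\right)$ ($B{\left(h \right)} = \left(5 + h \left(2 + h\right)\right) 2 h = 2 h \left(5 + h \left(2 + h\right)\right)$)
$F - 61 B{\left(S{\left(2,3 \right)} \right)} = -16 - 61 \cdot 2 \left(-3\right) \left(5 + \left(-3\right)^{2} + 2 \left(-3\right)\right) = -16 - 61 \cdot 2 \left(-3\right) \left(5 + 9 - 6\right) = -16 - 61 \cdot 2 \left(-3\right) 8 = -16 - -2928 = -16 + 2928 = 2912$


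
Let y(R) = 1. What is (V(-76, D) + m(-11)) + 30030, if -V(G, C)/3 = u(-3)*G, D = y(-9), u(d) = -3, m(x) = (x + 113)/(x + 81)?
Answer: 1027161/35 ≈ 29347.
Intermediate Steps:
m(x) = (113 + x)/(81 + x)
D = 1
V(G, C) = 9*G (V(G, C) = -(-9)*G = 9*G)
(V(-76, D) + m(-11)) + 30030 = (9*(-76) + (113 - 11)/(81 - 11)) + 30030 = (-684 + 102/70) + 30030 = (-684 + (1/70)*102) + 30030 = (-684 + 51/35) + 30030 = -23889/35 + 30030 = 1027161/35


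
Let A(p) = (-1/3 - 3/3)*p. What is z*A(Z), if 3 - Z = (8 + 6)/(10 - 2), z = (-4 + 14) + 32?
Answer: -70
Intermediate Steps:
z = 42 (z = 10 + 32 = 42)
Z = 5/4 (Z = 3 - (8 + 6)/(10 - 2) = 3 - 14/8 = 3 - 1*7/4 = 3 - 7/4 = 5/4 ≈ 1.2500)
A(p) = -4*p/3 (A(p) = (-1*1/3 - 3*1/3)*p = (-1/3 - 1)*p = -4*p/3)
z*A(Z) = 42*(-4/3*5/4) = 42*(-5/3) = -70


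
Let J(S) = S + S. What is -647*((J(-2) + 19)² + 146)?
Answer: -240037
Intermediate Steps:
J(S) = 2*S
-647*((J(-2) + 19)² + 146) = -647*((2*(-2) + 19)² + 146) = -647*((-4 + 19)² + 146) = -647*(15² + 146) = -647*(225 + 146) = -647*371 = -240037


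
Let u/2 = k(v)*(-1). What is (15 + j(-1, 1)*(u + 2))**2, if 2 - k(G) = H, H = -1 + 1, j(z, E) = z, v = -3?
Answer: 289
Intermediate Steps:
H = 0
k(G) = 2 (k(G) = 2 - 1*0 = 2 + 0 = 2)
u = -4 (u = 2*(2*(-1)) = 2*(-2) = -4)
(15 + j(-1, 1)*(u + 2))**2 = (15 - (-4 + 2))**2 = (15 - 1*(-2))**2 = (15 + 2)**2 = 17**2 = 289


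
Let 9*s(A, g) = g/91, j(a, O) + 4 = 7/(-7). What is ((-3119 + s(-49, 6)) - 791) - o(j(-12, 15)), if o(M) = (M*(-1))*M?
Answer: -1060603/273 ≈ -3885.0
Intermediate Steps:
j(a, O) = -5 (j(a, O) = -4 + 7/(-7) = -4 + 7*(-⅐) = -4 - 1 = -5)
s(A, g) = g/819 (s(A, g) = (g/91)/9 = g/819)
o(M) = -M² (o(M) = (-M)*M = -M²)
((-3119 + s(-49, 6)) - 791) - o(j(-12, 15)) = ((-3119 + (1/819)*6) - 791) - (-1)*(-5)² = ((-3119 + 2/273) - 791) - (-1)*25 = (-851485/273 - 791) - 1*(-25) = -1067428/273 + 25 = -1060603/273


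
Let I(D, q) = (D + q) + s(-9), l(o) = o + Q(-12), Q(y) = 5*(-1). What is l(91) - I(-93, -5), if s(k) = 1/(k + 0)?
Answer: 1657/9 ≈ 184.11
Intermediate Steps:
Q(y) = -5
l(o) = -5 + o (l(o) = o - 5 = -5 + o)
s(k) = 1/k
I(D, q) = -⅑ + D + q (I(D, q) = (D + q) + 1/(-9) = (D + q) - ⅑ = -⅑ + D + q)
l(91) - I(-93, -5) = (-5 + 91) - (-⅑ - 93 - 5) = 86 - 1*(-883/9) = 86 + 883/9 = 1657/9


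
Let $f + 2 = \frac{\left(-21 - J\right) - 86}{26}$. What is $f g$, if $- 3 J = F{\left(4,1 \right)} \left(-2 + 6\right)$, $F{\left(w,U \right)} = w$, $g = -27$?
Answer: $\frac{4149}{26} \approx 159.58$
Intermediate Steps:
$J = - \frac{16}{3}$ ($J = - \frac{4 \left(-2 + 6\right)}{3} = - \frac{4 \cdot 4}{3} = \left(- \frac{1}{3}\right) 16 = - \frac{16}{3} \approx -5.3333$)
$f = - \frac{461}{78}$ ($f = -2 + \frac{\left(-21 - - \frac{16}{3}\right) - 86}{26} = -2 + \left(\left(-21 + \frac{16}{3}\right) - 86\right) \frac{1}{26} = -2 + \left(- \frac{47}{3} - 86\right) \frac{1}{26} = -2 - \frac{305}{78} = - \frac{461}{78} \approx -5.9103$)
$f g = \left(- \frac{461}{78}\right) \left(-27\right) = \frac{4149}{26}$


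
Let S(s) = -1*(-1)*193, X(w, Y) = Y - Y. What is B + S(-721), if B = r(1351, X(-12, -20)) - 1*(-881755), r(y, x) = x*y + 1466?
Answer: 883414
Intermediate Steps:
X(w, Y) = 0
r(y, x) = 1466 + x*y
S(s) = 193 (S(s) = 1*193 = 193)
B = 883221 (B = (1466 + 0*1351) - 1*(-881755) = (1466 + 0) + 881755 = 1466 + 881755 = 883221)
B + S(-721) = 883221 + 193 = 883414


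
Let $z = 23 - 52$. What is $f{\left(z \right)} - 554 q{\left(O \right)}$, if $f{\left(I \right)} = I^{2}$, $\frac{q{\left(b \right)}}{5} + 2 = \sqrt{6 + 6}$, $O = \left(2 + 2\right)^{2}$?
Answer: $6381 - 5540 \sqrt{3} \approx -3214.6$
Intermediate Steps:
$O = 16$ ($O = 4^{2} = 16$)
$q{\left(b \right)} = -10 + 10 \sqrt{3}$ ($q{\left(b \right)} = -10 + 5 \sqrt{6 + 6} = -10 + 5 \sqrt{12} = -10 + 5 \cdot 2 \sqrt{3} = -10 + 10 \sqrt{3}$)
$z = -29$ ($z = 23 - 52 = -29$)
$f{\left(z \right)} - 554 q{\left(O \right)} = \left(-29\right)^{2} - 554 \left(-10 + 10 \sqrt{3}\right) = 841 - \left(-5540 + 5540 \sqrt{3}\right) = 841 + \left(5540 - 5540 \sqrt{3}\right) = 6381 - 5540 \sqrt{3}$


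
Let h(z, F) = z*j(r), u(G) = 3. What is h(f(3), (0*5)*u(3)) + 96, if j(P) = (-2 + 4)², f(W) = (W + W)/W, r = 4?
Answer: 104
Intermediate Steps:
f(W) = 2 (f(W) = (2*W)/W = 2)
j(P) = 4 (j(P) = 2² = 4)
h(z, F) = 4*z (h(z, F) = z*4 = 4*z)
h(f(3), (0*5)*u(3)) + 96 = 4*2 + 96 = 8 + 96 = 104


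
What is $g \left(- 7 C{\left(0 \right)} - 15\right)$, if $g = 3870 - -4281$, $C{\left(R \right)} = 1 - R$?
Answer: $-179322$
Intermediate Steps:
$g = 8151$ ($g = 3870 + 4281 = 8151$)
$g \left(- 7 C{\left(0 \right)} - 15\right) = 8151 \left(- 7 \left(1 - 0\right) - 15\right) = 8151 \left(- 7 \left(1 + 0\right) - 15\right) = 8151 \left(\left(-7\right) 1 - 15\right) = 8151 \left(-7 - 15\right) = 8151 \left(-22\right) = -179322$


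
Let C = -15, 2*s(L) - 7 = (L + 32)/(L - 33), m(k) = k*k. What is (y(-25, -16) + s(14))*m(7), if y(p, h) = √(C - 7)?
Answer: 4263/38 + 49*I*√22 ≈ 112.18 + 229.83*I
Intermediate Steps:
m(k) = k²
s(L) = 7/2 + (32 + L)/(2*(-33 + L)) (s(L) = 7/2 + ((L + 32)/(L - 33))/2 = 7/2 + ((32 + L)/(-33 + L))/2 = 7/2 + (32 + L)/(2*(-33 + L)))
y(p, h) = I*√22 (y(p, h) = √(-15 - 7) = √(-22) = I*√22)
(y(-25, -16) + s(14))*m(7) = (I*√22 + (-199 + 8*14)/(2*(-33 + 14)))*7² = (I*√22 + (½)*(-199 + 112)/(-19))*49 = (I*√22 + (½)*(-1/19)*(-87))*49 = (I*√22 + 87/38)*49 = (87/38 + I*√22)*49 = 4263/38 + 49*I*√22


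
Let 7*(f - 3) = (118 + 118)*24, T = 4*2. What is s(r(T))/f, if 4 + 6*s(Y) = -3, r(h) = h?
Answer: -49/34110 ≈ -0.0014365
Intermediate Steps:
T = 8
f = 5685/7 (f = 3 + ((118 + 118)*24)/7 = 3 + (236*24)/7 = 3 + (1/7)*5664 = 3 + 5664/7 = 5685/7 ≈ 812.14)
s(Y) = -7/6 (s(Y) = -2/3 + (1/6)*(-3) = -2/3 - 1/2 = -7/6)
s(r(T))/f = -7/(6*5685/7) = -7/6*7/5685 = -49/34110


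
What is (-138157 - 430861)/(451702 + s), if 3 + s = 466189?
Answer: -284509/458944 ≈ -0.61992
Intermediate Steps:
s = 466186 (s = -3 + 466189 = 466186)
(-138157 - 430861)/(451702 + s) = (-138157 - 430861)/(451702 + 466186) = -569018/917888 = -569018*1/917888 = -284509/458944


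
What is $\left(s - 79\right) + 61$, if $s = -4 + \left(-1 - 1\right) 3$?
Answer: $-28$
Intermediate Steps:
$s = -10$ ($s = -4 + \left(-1 - 1\right) 3 = -4 - 6 = -10$)
$\left(s - 79\right) + 61 = \left(-10 - 79\right) + 61 = -89 + 61 = -28$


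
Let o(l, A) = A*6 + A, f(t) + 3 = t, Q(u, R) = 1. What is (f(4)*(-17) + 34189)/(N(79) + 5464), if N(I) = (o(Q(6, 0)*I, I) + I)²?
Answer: 8543/101222 ≈ 0.084399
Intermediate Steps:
f(t) = -3 + t
o(l, A) = 7*A (o(l, A) = 6*A + A = 7*A)
N(I) = 64*I² (N(I) = (7*I + I)² = (8*I)² = 64*I²)
(f(4)*(-17) + 34189)/(N(79) + 5464) = ((-3 + 4)*(-17) + 34189)/(64*79² + 5464) = (1*(-17) + 34189)/(64*6241 + 5464) = (-17 + 34189)/(399424 + 5464) = 34172/404888 = 34172*(1/404888) = 8543/101222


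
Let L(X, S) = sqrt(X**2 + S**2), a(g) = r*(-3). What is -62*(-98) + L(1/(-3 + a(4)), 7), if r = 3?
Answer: 6076 + sqrt(7057)/12 ≈ 6083.0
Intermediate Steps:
a(g) = -9 (a(g) = 3*(-3) = -9)
L(X, S) = sqrt(S**2 + X**2)
-62*(-98) + L(1/(-3 + a(4)), 7) = -62*(-98) + sqrt(7**2 + (1/(-3 - 9))**2) = 6076 + sqrt(49 + (1/(-12))**2) = 6076 + sqrt(49 + (-1/12)**2) = 6076 + sqrt(49 + 1/144) = 6076 + sqrt(7057/144) = 6076 + sqrt(7057)/12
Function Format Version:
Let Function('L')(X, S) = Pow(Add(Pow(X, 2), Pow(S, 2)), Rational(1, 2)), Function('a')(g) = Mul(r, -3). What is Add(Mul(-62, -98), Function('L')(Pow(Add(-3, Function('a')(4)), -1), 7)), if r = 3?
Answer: Add(6076, Mul(Rational(1, 12), Pow(7057, Rational(1, 2)))) ≈ 6083.0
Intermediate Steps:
Function('a')(g) = -9 (Function('a')(g) = Mul(3, -3) = -9)
Function('L')(X, S) = Pow(Add(Pow(S, 2), Pow(X, 2)), Rational(1, 2))
Add(Mul(-62, -98), Function('L')(Pow(Add(-3, Function('a')(4)), -1), 7)) = Add(Mul(-62, -98), Pow(Add(Pow(7, 2), Pow(Pow(Add(-3, -9), -1), 2)), Rational(1, 2))) = Add(6076, Pow(Add(49, Pow(Pow(-12, -1), 2)), Rational(1, 2))) = Add(6076, Pow(Add(49, Pow(Rational(-1, 12), 2)), Rational(1, 2))) = Add(6076, Pow(Add(49, Rational(1, 144)), Rational(1, 2))) = Add(6076, Pow(Rational(7057, 144), Rational(1, 2))) = Add(6076, Mul(Rational(1, 12), Pow(7057, Rational(1, 2))))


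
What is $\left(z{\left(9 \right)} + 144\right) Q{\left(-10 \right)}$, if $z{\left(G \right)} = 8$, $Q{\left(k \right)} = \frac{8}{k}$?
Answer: $- \frac{608}{5} \approx -121.6$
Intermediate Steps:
$\left(z{\left(9 \right)} + 144\right) Q{\left(-10 \right)} = \left(8 + 144\right) \frac{8}{-10} = 152 \cdot 8 \left(- \frac{1}{10}\right) = 152 \left(- \frac{4}{5}\right) = - \frac{608}{5}$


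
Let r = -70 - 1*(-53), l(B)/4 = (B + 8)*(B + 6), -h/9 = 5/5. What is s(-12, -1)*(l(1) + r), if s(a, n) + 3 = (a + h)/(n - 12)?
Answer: -4230/13 ≈ -325.38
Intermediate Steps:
h = -9 (h = -45/5 = -9*1 = -9)
l(B) = 4*(6 + B)*(8 + B) (l(B) = 4*((B + 8)*(B + 6)) = 4*((8 + B)*(6 + B)) = 4*((6 + B)*(8 + B)) = 4*(6 + B)*(8 + B))
r = -17 (r = -70 + 53 = -17)
s(a, n) = -3 + (-9 + a)/(-12 + n) (s(a, n) = -3 + (a - 9)/(n - 12) = -3 + (-9 + a)/(-12 + n))
s(-12, -1)*(l(1) + r) = ((27 - 12 - 3*(-1))/(-12 - 1))*((192 + 4*1² + 56*1) - 17) = ((27 - 12 + 3)/(-13))*((192 + 4*1 + 56) - 17) = (-1/13*18)*((192 + 4 + 56) - 17) = -18*(252 - 17)/13 = -18/13*235 = -4230/13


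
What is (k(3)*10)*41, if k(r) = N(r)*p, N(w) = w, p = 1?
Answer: 1230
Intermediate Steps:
k(r) = r (k(r) = r*1 = r)
(k(3)*10)*41 = (3*10)*41 = 30*41 = 1230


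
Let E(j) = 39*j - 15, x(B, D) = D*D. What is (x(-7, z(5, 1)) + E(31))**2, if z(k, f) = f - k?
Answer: 1464100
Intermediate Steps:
x(B, D) = D**2
E(j) = -15 + 39*j
(x(-7, z(5, 1)) + E(31))**2 = ((1 - 1*5)**2 + (-15 + 39*31))**2 = ((1 - 5)**2 + (-15 + 1209))**2 = ((-4)**2 + 1194)**2 = (16 + 1194)**2 = 1210**2 = 1464100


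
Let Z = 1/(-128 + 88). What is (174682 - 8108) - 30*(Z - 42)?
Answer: 671339/4 ≈ 1.6783e+5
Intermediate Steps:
Z = -1/40 (Z = 1/(-40) = -1/40 ≈ -0.025000)
(174682 - 8108) - 30*(Z - 42) = (174682 - 8108) - 30*(-1/40 - 42) = 166574 - 30*(-1681/40) = 166574 + 5043/4 = 671339/4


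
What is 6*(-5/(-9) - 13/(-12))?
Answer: 59/6 ≈ 9.8333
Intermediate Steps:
6*(-5/(-9) - 13/(-12)) = 6*(-5*(-⅑) - 13*(-1/12)) = 6*(5/9 + 13/12) = 6*(59/36) = 59/6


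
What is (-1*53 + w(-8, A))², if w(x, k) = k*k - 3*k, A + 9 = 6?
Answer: 1225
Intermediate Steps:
A = -3 (A = -9 + 6 = -3)
w(x, k) = k² - 3*k
(-1*53 + w(-8, A))² = (-1*53 - 3*(-3 - 3))² = (-53 - 3*(-6))² = (-53 + 18)² = (-35)² = 1225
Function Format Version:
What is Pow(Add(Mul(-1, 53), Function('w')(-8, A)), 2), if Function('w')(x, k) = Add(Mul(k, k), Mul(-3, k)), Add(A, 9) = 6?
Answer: 1225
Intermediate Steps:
A = -3 (A = Add(-9, 6) = -3)
Function('w')(x, k) = Add(Pow(k, 2), Mul(-3, k))
Pow(Add(Mul(-1, 53), Function('w')(-8, A)), 2) = Pow(Add(Mul(-1, 53), Mul(-3, Add(-3, -3))), 2) = Pow(Add(-53, Mul(-3, -6)), 2) = Pow(Add(-53, 18), 2) = Pow(-35, 2) = 1225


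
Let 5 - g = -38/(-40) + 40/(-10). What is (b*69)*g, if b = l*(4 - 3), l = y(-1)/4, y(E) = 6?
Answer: 33327/40 ≈ 833.17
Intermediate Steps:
g = 161/20 (g = 5 - (-38/(-40) + 40/(-10)) = 5 - (-38*(-1/40) + 40*(-⅒)) = 5 - (19/20 - 4) = 5 - 1*(-61/20) = 5 + 61/20 = 161/20 ≈ 8.0500)
l = 3/2 (l = 6/4 = 6*(¼) = 3/2 ≈ 1.5000)
b = 3/2 (b = 3*(4 - 3)/2 = (3/2)*1 = 3/2 ≈ 1.5000)
(b*69)*g = ((3/2)*69)*(161/20) = (207/2)*(161/20) = 33327/40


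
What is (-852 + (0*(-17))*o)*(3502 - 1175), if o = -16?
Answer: -1982604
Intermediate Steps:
(-852 + (0*(-17))*o)*(3502 - 1175) = (-852 + (0*(-17))*(-16))*(3502 - 1175) = (-852 + 0*(-16))*2327 = (-852 + 0)*2327 = -852*2327 = -1982604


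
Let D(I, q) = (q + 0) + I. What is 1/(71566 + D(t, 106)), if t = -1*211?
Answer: 1/71461 ≈ 1.3994e-5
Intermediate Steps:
t = -211
D(I, q) = I + q (D(I, q) = q + I = I + q)
1/(71566 + D(t, 106)) = 1/(71566 + (-211 + 106)) = 1/(71566 - 105) = 1/71461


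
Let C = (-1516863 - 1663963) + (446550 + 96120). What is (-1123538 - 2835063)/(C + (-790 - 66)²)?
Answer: 3958601/1905420 ≈ 2.0775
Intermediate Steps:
C = -2638156 (C = -3180826 + 542670 = -2638156)
(-1123538 - 2835063)/(C + (-790 - 66)²) = (-1123538 - 2835063)/(-2638156 + (-790 - 66)²) = -3958601/(-2638156 + (-856)²) = -3958601/(-2638156 + 732736) = -3958601/(-1905420) = -3958601*(-1/1905420) = 3958601/1905420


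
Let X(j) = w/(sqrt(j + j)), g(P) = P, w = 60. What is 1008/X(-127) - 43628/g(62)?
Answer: -21814/31 + 84*I*sqrt(254)/5 ≈ -703.68 + 267.75*I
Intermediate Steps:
X(j) = 30*sqrt(2)/sqrt(j) (X(j) = 60/(sqrt(j + j)) = 60/(sqrt(2*j)) = 60/((sqrt(2)*sqrt(j))) = 60*(sqrt(2)/(2*sqrt(j))) = 30*sqrt(2)/sqrt(j))
1008/X(-127) - 43628/g(62) = 1008/((30*sqrt(2)/sqrt(-127))) - 43628/62 = 1008/((30*sqrt(2)*(-I*sqrt(127)/127))) - 43628*1/62 = 1008/((-30*I*sqrt(254)/127)) - 21814/31 = 1008*(I*sqrt(254)/60) - 21814/31 = 84*I*sqrt(254)/5 - 21814/31 = -21814/31 + 84*I*sqrt(254)/5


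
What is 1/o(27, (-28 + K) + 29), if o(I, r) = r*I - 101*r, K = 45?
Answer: -1/3404 ≈ -0.00029377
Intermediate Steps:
o(I, r) = -101*r + I*r (o(I, r) = I*r - 101*r = -101*r + I*r)
1/o(27, (-28 + K) + 29) = 1/(((-28 + 45) + 29)*(-101 + 27)) = 1/((17 + 29)*(-74)) = 1/(46*(-74)) = 1/(-3404) = -1/3404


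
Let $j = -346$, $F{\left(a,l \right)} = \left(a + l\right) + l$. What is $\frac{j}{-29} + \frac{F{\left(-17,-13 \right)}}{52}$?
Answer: $\frac{16745}{1508} \approx 11.104$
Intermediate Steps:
$F{\left(a,l \right)} = a + 2 l$
$\frac{j}{-29} + \frac{F{\left(-17,-13 \right)}}{52} = - \frac{346}{-29} + \frac{-17 + 2 \left(-13\right)}{52} = \left(-346\right) \left(- \frac{1}{29}\right) + \left(-17 - 26\right) \frac{1}{52} = \frac{346}{29} - \frac{43}{52} = \frac{16745}{1508}$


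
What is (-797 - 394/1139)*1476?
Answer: -1340469252/1139 ≈ -1.1769e+6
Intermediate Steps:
(-797 - 394/1139)*1476 = -908177/1139*1476 = -1340469252/1139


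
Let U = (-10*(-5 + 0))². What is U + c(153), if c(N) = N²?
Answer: 25909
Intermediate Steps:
U = 2500 (U = (-10*(-5))² = 50² = 2500)
U + c(153) = 2500 + 153² = 2500 + 23409 = 25909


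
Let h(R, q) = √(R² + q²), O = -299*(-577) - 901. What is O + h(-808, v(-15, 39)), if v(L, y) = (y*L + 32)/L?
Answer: 171622 + √147200209/15 ≈ 1.7243e+5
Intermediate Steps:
O = 171622 (O = 172523 - 901 = 171622)
v(L, y) = (32 + L*y)/L (v(L, y) = (L*y + 32)/L = (32 + L*y)/L)
O + h(-808, v(-15, 39)) = 171622 + √((-808)² + (39 + 32/(-15))²) = 171622 + √(652864 + (39 + 32*(-1/15))²) = 171622 + √(652864 + (39 - 32/15)²) = 171622 + √(652864 + (553/15)²) = 171622 + √(652864 + 305809/225) = 171622 + √(147200209/225) = 171622 + √147200209/15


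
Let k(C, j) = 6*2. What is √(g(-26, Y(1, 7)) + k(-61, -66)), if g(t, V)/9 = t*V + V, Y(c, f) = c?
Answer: I*√213 ≈ 14.595*I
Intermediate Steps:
g(t, V) = 9*V + 9*V*t (g(t, V) = 9*(t*V + V) = 9*(V*t + V) = 9*(V + V*t) = 9*V + 9*V*t)
k(C, j) = 12
√(g(-26, Y(1, 7)) + k(-61, -66)) = √(9*1*(1 - 26) + 12) = √(9*1*(-25) + 12) = √(-225 + 12) = √(-213) = I*√213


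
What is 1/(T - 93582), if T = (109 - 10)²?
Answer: -1/83781 ≈ -1.1936e-5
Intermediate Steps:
T = 9801 (T = 99² = 9801)
1/(T - 93582) = 1/(9801 - 93582) = 1/(-83781) = -1/83781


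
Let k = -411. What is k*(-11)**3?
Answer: 547041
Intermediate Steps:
k*(-11)**3 = -411*(-11)**3 = -411*(-1331) = 547041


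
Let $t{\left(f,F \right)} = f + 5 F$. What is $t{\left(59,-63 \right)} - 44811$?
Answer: $-45067$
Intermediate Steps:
$t{\left(59,-63 \right)} - 44811 = \left(59 + 5 \left(-63\right)\right) - 44811 = \left(59 - 315\right) - 44811 = -256 - 44811 = -45067$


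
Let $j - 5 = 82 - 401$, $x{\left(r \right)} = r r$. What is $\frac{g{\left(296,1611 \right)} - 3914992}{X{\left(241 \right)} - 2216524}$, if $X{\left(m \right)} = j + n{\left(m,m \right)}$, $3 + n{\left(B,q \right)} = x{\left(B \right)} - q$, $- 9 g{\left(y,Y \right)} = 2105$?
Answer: $\frac{2710541}{1494693} \approx 1.8134$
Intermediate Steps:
$g{\left(y,Y \right)} = - \frac{2105}{9}$ ($g{\left(y,Y \right)} = \left(- \frac{1}{9}\right) 2105 = - \frac{2105}{9}$)
$x{\left(r \right)} = r^{2}$
$n{\left(B,q \right)} = -3 + B^{2} - q$ ($n{\left(B,q \right)} = -3 + \left(B^{2} - q\right) = -3 + B^{2} - q$)
$j = -314$ ($j = 5 + \left(82 - 401\right) = 5 - 319 = -314$)
$X{\left(m \right)} = -317 + m^{2} - m$ ($X{\left(m \right)} = -314 - \left(3 + m - m^{2}\right) = -317 + m^{2} - m$)
$\frac{g{\left(296,1611 \right)} - 3914992}{X{\left(241 \right)} - 2216524} = \frac{- \frac{2105}{9} - 3914992}{\left(-317 + 241^{2} - 241\right) - 2216524} = - \frac{35237033}{9 \left(\left(-317 + 58081 - 241\right) - 2216524\right)} = - \frac{35237033}{9 \left(57523 - 2216524\right)} = - \frac{35237033}{9 \left(-2159001\right)} = \left(- \frac{35237033}{9}\right) \left(- \frac{1}{2159001}\right) = \frac{2710541}{1494693}$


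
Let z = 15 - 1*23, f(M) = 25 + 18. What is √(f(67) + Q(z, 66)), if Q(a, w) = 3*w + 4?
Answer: 7*√5 ≈ 15.652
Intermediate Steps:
f(M) = 43
z = -8 (z = 15 - 23 = -8)
Q(a, w) = 4 + 3*w
√(f(67) + Q(z, 66)) = √(43 + (4 + 3*66)) = √(43 + (4 + 198)) = √(43 + 202) = √245 = 7*√5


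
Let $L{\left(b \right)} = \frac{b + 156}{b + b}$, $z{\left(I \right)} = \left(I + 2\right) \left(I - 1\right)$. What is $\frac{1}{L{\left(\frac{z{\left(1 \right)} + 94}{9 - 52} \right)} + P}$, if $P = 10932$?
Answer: $\frac{94}{1024301} \approx 9.177 \cdot 10^{-5}$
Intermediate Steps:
$z{\left(I \right)} = \left(-1 + I\right) \left(2 + I\right)$ ($z{\left(I \right)} = \left(2 + I\right) \left(-1 + I\right) = \left(-1 + I\right) \left(2 + I\right)$)
$L{\left(b \right)} = \frac{156 + b}{2 b}$
$\frac{1}{L{\left(\frac{z{\left(1 \right)} + 94}{9 - 52} \right)} + P} = \frac{1}{\frac{156 + \frac{\left(-2 + 1 + 1^{2}\right) + 94}{9 - 52}}{2 \frac{\left(-2 + 1 + 1^{2}\right) + 94}{9 - 52}} + 10932} = \frac{1}{\frac{156 + \frac{\left(-2 + 1 + 1\right) + 94}{-43}}{2 \frac{\left(-2 + 1 + 1\right) + 94}{-43}} + 10932} = \frac{1}{\frac{156 + \left(0 + 94\right) \left(- \frac{1}{43}\right)}{2 \left(0 + 94\right) \left(- \frac{1}{43}\right)} + 10932} = \frac{1}{\frac{156 + 94 \left(- \frac{1}{43}\right)}{2 \cdot 94 \left(- \frac{1}{43}\right)} + 10932} = \frac{1}{\frac{156 - \frac{94}{43}}{2 \left(- \frac{94}{43}\right)} + 10932} = \frac{1}{\frac{1}{2} \left(- \frac{43}{94}\right) \frac{6614}{43} + 10932} = \frac{1}{- \frac{3307}{94} + 10932} = \frac{1}{\frac{1024301}{94}} = \frac{94}{1024301}$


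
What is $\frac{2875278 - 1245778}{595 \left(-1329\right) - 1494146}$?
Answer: $- \frac{1629500}{2284901} \approx -0.71316$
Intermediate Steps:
$\frac{2875278 - 1245778}{595 \left(-1329\right) - 1494146} = \frac{1629500}{-790755 - 1494146} = \frac{1629500}{-2284901} = 1629500 \left(- \frac{1}{2284901}\right) = - \frac{1629500}{2284901}$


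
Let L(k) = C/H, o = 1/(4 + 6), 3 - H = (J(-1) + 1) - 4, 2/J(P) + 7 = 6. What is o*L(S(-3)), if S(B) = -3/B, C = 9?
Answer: 9/80 ≈ 0.11250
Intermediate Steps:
J(P) = -2 (J(P) = 2/(-7 + 6) = 2/(-1) = 2*(-1) = -2)
H = 8 (H = 3 - ((-2 + 1) - 4) = 3 - (-1 - 4) = 3 - 1*(-5) = 3 + 5 = 8)
o = ⅒ (o = 1/10 = ⅒ ≈ 0.10000)
L(k) = 9/8
o*L(S(-3)) = (⅒)*(9/8) = 9/80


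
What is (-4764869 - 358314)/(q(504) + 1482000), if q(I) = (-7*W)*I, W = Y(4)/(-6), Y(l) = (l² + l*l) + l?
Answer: -5123183/1503168 ≈ -3.4083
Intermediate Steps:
Y(l) = l + 2*l² (Y(l) = (l² + l²) + l = 2*l² + l = l + 2*l²)
W = -6 (W = (4*(1 + 2*4))/(-6) = (4*(1 + 8))*(-⅙) = (4*9)*(-⅙) = 36*(-⅙) = -6)
q(I) = 42*I (q(I) = (-7*(-6))*I = 42*I)
(-4764869 - 358314)/(q(504) + 1482000) = (-4764869 - 358314)/(42*504 + 1482000) = -5123183/(21168 + 1482000) = -5123183/1503168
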